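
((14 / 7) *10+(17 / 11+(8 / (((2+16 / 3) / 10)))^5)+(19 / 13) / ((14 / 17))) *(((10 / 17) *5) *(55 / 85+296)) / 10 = 114209475187213905 / 8470960498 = 13482470.52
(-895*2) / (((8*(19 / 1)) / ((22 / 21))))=-9845 / 798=-12.34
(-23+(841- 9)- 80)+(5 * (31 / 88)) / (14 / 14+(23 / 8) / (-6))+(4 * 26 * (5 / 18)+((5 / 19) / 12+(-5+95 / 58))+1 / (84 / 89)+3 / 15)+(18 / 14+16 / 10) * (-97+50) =1190513008 / 1909215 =623.56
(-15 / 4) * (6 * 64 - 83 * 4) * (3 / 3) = -195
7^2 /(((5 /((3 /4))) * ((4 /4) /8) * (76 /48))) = 3528 /95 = 37.14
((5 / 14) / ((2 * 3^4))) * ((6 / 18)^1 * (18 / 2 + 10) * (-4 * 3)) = -95 / 567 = -0.17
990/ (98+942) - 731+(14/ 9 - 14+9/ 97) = -67403957/ 90792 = -742.40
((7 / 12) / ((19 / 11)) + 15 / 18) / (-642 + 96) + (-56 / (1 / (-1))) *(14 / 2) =16266343 / 41496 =392.00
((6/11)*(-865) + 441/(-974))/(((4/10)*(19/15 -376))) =379493325/120446788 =3.15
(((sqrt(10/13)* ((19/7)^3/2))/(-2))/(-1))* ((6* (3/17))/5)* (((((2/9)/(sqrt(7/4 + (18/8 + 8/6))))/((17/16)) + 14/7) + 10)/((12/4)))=3.74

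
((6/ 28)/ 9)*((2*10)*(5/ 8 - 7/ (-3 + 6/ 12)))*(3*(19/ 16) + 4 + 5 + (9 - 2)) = 42881/ 1344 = 31.91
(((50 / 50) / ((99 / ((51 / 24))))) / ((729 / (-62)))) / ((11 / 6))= -527 / 529254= -0.00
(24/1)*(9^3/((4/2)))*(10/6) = 14580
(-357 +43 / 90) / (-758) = 32087 / 68220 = 0.47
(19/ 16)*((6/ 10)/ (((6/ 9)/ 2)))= 171/ 80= 2.14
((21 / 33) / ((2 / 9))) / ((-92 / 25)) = -1575 / 2024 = -0.78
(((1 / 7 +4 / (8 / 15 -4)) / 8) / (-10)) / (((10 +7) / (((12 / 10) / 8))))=69 / 618800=0.00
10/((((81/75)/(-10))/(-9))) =2500/3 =833.33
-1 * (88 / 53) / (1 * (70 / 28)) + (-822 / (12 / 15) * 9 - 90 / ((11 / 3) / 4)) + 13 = -54413407 / 5830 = -9333.35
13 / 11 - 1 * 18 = -16.82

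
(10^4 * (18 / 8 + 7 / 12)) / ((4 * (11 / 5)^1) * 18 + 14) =164.35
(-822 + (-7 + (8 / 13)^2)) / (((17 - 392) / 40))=373432 / 4225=88.39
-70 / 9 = -7.78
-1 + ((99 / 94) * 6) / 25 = -878 / 1175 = -0.75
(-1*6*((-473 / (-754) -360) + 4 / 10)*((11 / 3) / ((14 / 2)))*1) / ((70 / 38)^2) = 5374061517 / 16163875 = 332.47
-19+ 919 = 900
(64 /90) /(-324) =-8 /3645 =-0.00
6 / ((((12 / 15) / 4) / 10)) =300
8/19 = 0.42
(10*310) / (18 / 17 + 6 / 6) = 1505.71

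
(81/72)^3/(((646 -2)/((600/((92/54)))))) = 1476225/1895936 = 0.78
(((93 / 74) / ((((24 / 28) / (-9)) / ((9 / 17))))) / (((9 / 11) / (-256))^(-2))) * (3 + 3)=-4271211 / 9975758848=-0.00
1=1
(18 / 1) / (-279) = -0.06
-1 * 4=-4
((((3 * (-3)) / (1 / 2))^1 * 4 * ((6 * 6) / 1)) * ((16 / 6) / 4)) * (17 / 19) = -29376 / 19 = -1546.11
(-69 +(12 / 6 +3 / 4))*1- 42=-433 / 4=-108.25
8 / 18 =4 / 9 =0.44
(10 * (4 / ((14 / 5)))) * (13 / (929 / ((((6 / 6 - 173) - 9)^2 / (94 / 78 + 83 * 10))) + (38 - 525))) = -0.40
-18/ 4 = -9/ 2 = -4.50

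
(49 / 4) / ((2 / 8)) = 49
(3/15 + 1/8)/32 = 13/1280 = 0.01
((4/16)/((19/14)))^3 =343/54872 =0.01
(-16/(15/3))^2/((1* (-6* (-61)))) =128/4575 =0.03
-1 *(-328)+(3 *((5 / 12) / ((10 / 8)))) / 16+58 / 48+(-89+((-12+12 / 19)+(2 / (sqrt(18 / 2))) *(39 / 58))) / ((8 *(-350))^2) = 33337435819 / 101246250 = 329.27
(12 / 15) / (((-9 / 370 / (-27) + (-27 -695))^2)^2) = 0.00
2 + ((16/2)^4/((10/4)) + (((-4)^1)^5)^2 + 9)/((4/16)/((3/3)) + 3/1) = 21004598/65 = 323147.66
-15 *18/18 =-15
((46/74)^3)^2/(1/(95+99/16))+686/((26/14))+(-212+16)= 95646068569959/533671093072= 179.22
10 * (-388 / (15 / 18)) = -4656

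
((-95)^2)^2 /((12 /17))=1384660625 /12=115388385.42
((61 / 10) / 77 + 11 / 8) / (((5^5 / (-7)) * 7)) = -4479 / 9625000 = -0.00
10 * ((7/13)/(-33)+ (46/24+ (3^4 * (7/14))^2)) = 2348275/143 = 16421.50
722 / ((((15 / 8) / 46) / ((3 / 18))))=132848 / 45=2952.18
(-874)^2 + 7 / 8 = 6111015 / 8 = 763876.88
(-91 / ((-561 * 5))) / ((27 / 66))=182 / 2295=0.08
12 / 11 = 1.09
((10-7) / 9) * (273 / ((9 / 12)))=121.33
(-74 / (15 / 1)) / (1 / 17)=-1258 / 15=-83.87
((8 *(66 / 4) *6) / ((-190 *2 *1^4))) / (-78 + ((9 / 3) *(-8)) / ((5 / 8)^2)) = 165 / 11039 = 0.01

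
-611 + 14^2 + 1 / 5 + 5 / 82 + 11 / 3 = -505619 / 1230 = -411.07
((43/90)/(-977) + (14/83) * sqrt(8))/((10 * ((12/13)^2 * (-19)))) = 7267/2405764800 - 1183 * sqrt(2)/567720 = -0.00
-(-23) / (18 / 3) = 23 / 6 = 3.83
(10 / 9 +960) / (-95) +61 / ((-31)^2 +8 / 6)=-4963217 / 493677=-10.05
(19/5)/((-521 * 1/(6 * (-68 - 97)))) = 3762/521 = 7.22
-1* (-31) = 31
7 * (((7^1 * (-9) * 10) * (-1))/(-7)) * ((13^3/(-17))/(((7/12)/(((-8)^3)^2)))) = 622004797440/17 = 36588517496.47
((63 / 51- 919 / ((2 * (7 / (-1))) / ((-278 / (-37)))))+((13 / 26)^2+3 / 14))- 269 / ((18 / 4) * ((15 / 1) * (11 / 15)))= 853440523 / 1743588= 489.47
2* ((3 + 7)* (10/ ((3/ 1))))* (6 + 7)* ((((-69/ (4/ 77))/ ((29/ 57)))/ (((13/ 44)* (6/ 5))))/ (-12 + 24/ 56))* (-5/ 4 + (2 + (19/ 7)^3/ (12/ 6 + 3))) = 43069638425/ 16443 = 2619329.71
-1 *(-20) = 20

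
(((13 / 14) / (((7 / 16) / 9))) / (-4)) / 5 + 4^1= 746 / 245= 3.04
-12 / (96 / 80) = -10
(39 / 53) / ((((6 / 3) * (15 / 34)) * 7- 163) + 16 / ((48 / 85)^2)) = -7344 / 1064399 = -0.01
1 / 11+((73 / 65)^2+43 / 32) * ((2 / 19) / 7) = 677107 / 5205200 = 0.13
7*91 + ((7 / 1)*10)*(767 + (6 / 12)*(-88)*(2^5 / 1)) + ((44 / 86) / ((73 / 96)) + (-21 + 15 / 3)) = -138895499 / 3139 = -44248.33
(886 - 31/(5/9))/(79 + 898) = 4151/4885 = 0.85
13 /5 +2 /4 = 31 /10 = 3.10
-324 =-324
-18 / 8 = -9 / 4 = -2.25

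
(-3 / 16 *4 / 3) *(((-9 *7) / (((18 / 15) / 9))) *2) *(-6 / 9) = -315 / 2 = -157.50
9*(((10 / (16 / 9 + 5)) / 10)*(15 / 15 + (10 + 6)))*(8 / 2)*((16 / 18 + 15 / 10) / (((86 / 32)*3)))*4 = 6528 / 61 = 107.02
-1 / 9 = -0.11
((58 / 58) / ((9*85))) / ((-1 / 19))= -19 / 765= -0.02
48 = 48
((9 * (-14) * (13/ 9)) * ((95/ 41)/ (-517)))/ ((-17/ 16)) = -276640/ 360349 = -0.77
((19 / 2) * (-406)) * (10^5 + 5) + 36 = -385719249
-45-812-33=-890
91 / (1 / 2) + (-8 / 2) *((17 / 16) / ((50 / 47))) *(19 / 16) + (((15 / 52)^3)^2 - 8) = 83657611606297 / 494265241600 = 169.26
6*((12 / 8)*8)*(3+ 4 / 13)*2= 6192 / 13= 476.31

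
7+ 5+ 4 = 16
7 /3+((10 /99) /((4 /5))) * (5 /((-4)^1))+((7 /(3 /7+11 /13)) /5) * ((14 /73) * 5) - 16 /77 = 3.02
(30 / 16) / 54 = 5 / 144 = 0.03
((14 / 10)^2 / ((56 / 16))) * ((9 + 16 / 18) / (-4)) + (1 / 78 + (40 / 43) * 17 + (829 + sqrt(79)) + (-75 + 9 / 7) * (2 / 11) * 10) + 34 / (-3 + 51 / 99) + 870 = 1574.62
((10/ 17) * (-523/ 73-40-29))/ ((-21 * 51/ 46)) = 2557600/ 1329111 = 1.92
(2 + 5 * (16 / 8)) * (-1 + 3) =24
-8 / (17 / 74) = -592 / 17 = -34.82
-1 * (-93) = 93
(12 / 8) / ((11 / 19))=57 / 22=2.59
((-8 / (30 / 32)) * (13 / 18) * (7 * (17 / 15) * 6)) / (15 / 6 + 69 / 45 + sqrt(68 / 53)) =-2539753216 / 32164785 + 1584128 * sqrt(901) / 2144319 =-56.79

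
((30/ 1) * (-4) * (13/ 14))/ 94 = -390/ 329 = -1.19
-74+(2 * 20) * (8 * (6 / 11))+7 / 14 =2223 / 22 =101.05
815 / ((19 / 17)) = 13855 / 19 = 729.21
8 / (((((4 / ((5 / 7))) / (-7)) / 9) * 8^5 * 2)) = -45 / 32768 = -0.00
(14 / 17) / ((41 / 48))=672 / 697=0.96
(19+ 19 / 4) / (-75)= -19 / 60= -0.32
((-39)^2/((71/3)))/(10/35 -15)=-31941/7313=-4.37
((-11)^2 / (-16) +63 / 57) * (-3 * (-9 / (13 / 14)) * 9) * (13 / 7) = -477009 / 152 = -3138.22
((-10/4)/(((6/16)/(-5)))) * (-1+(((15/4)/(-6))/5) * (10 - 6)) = -50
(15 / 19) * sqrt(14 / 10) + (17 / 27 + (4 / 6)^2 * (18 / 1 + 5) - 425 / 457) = 3 * sqrt(35) / 19 + 122426 / 12339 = 10.86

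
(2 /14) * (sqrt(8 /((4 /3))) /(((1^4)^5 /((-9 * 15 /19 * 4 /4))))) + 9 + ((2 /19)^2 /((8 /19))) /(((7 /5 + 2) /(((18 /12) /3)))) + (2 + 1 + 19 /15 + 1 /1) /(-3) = 421417 /58140 - 135 * sqrt(6) /133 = 4.76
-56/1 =-56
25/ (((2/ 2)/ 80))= 2000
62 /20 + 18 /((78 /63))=2293 /130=17.64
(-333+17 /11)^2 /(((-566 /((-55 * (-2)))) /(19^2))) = -23994435380 /3113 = -7707817.34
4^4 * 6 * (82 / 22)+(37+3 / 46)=2915651 / 506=5762.16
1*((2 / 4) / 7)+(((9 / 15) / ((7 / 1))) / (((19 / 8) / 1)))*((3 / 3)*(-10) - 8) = -769 / 1330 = -0.58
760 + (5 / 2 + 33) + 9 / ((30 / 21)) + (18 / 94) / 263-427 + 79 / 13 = 306021862 / 803465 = 380.88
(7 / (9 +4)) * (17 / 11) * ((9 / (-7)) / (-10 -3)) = 153 / 1859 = 0.08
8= 8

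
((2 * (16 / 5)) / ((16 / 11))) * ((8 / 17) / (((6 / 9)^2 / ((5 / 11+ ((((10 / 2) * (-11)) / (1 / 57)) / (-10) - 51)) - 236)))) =10674 / 85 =125.58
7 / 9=0.78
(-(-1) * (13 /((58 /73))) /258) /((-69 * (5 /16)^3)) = -971776 /32266125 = -0.03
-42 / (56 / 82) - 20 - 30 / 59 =-82.01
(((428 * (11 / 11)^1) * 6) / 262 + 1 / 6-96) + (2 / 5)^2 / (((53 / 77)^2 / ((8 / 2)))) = -4674121621 / 55196850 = -84.68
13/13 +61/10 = 71/10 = 7.10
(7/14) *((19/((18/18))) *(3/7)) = 57/14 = 4.07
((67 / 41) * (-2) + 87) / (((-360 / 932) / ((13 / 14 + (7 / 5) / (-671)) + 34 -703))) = 25100047285157 / 173319300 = 144819.69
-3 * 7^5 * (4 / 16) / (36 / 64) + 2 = -22407.33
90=90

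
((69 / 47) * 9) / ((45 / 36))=2484 / 235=10.57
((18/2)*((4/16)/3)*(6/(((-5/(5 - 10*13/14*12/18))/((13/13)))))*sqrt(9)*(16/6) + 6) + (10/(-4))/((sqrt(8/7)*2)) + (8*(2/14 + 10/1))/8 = 173/7 - 5*sqrt(14)/16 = 23.55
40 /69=0.58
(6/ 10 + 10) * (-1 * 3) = -31.80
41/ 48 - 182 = -8695/ 48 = -181.15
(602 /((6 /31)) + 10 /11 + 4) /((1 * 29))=102803 /957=107.42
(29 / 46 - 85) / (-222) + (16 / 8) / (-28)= 22061 / 71484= 0.31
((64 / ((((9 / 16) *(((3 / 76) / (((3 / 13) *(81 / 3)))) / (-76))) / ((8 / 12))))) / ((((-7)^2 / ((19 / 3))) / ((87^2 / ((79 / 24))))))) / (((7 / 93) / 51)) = -64549421541752832 / 352261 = -183243167826.56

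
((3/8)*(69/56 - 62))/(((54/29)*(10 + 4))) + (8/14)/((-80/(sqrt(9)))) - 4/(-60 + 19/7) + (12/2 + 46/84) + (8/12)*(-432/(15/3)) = -11742949739/226356480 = -51.88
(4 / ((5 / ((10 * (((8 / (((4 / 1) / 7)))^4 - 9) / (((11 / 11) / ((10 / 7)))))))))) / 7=3072560 / 49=62705.31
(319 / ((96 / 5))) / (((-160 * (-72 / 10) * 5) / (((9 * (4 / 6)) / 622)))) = 319 / 11464704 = 0.00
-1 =-1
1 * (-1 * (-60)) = 60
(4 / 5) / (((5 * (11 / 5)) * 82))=2 / 2255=0.00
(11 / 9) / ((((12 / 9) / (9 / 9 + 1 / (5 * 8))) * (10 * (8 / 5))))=451 / 7680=0.06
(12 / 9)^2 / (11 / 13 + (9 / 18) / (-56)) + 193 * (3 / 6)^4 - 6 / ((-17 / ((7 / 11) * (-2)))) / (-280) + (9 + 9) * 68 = 203218963109 / 164126160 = 1238.19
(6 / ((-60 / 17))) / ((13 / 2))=-0.26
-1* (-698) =698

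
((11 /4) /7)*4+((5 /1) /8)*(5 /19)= 1847 /1064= 1.74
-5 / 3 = -1.67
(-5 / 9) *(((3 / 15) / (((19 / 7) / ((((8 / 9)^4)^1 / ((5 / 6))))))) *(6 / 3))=-0.06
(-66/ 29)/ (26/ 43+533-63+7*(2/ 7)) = -473/ 98223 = -0.00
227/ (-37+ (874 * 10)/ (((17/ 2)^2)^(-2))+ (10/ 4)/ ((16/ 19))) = 7264/ 1459945991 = 0.00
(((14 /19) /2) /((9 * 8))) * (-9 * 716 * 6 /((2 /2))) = -3759 /19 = -197.84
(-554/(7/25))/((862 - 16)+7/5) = -69250/29659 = -2.33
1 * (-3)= -3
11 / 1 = 11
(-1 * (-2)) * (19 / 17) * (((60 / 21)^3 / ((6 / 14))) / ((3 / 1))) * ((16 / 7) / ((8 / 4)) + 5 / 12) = 9956000 / 157437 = 63.24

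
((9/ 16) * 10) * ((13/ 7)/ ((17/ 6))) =3.69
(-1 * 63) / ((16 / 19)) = -1197 / 16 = -74.81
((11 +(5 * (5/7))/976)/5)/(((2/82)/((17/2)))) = 52398369/68320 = 766.96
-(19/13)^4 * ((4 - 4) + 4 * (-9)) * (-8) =-37532448/28561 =-1314.12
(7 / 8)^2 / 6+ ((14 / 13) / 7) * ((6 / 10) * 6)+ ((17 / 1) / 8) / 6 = 25849 / 24960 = 1.04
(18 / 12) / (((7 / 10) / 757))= 11355 / 7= 1622.14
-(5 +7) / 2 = -6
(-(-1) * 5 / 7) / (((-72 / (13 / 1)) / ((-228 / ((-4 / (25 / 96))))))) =-30875 / 16128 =-1.91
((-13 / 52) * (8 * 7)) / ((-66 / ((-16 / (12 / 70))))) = -1960 / 99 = -19.80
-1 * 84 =-84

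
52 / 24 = 13 / 6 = 2.17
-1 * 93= -93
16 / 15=1.07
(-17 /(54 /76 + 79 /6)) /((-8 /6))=2907 /3164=0.92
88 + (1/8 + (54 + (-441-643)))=-7535/8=-941.88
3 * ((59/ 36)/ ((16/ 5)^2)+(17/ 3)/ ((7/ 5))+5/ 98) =1923155/ 150528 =12.78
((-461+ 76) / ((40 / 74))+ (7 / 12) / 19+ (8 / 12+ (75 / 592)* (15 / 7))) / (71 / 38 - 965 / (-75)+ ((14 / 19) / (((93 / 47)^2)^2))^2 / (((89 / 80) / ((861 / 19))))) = -16781245719112935905971486095 / 349864949006052135457424168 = -47.96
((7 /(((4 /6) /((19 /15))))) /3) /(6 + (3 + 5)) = 0.32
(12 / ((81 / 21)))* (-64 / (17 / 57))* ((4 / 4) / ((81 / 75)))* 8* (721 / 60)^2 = -8849773184 / 12393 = -714094.50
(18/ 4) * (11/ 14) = 99/ 28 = 3.54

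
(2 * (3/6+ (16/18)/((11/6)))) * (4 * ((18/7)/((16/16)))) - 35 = -1135/77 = -14.74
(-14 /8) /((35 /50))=-5 /2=-2.50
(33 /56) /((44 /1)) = 3 /224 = 0.01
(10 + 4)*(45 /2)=315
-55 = -55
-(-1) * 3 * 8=24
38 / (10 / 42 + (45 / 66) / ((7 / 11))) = 29.02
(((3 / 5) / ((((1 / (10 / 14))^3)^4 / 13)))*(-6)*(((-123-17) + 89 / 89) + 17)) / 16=348486328125 / 55365148804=6.29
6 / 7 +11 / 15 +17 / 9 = 3.48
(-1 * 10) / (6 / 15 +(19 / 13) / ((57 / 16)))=-975 / 79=-12.34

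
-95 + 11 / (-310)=-29461 / 310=-95.04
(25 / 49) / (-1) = -25 / 49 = -0.51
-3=-3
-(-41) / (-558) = -41 / 558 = -0.07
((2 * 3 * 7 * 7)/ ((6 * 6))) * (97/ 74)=4753/ 444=10.70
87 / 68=1.28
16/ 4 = 4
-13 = -13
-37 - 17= -54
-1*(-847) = 847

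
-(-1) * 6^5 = 7776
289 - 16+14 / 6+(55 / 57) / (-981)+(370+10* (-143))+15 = -43037506 / 55917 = -769.67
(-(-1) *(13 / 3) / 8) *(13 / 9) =169 / 216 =0.78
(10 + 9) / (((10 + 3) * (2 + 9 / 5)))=5 / 13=0.38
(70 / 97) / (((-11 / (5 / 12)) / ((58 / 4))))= -5075 / 12804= -0.40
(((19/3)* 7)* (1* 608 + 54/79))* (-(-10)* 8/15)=102327008/711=143919.84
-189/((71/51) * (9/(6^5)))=-8328096/71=-117297.13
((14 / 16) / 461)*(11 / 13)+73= 3499989 / 47944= 73.00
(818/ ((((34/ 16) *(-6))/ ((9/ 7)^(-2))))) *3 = -160328/ 1377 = -116.43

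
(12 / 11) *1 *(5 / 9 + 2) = 92 / 33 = 2.79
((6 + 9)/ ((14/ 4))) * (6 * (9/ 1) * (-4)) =-6480/ 7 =-925.71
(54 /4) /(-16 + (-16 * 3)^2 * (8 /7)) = 189 /36640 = 0.01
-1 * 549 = -549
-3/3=-1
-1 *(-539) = 539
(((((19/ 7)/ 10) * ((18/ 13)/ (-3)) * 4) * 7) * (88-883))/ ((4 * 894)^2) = 1007/ 4617808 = 0.00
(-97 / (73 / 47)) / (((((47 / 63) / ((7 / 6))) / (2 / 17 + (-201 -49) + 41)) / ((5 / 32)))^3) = 1724589622354389422625 / 207685062754304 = 8303869.33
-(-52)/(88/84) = 546/11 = 49.64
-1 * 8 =-8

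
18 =18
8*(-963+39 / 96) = -30803 / 4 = -7700.75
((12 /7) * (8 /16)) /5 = 6 /35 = 0.17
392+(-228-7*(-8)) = 220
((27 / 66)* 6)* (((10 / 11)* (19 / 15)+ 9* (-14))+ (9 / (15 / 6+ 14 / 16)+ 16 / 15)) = -179856 / 605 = -297.28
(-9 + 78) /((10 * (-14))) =-69 /140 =-0.49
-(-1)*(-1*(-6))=6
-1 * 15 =-15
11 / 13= 0.85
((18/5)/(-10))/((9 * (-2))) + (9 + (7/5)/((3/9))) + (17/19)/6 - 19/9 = 48128/4275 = 11.26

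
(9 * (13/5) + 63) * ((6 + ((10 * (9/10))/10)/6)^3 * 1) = 50243409/2500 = 20097.36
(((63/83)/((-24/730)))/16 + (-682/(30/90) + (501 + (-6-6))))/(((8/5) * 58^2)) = -41392245/142956544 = -0.29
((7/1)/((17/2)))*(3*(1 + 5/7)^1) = 72/17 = 4.24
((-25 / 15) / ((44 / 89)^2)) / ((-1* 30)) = 7921 / 34848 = 0.23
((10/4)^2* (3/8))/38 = 75/1216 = 0.06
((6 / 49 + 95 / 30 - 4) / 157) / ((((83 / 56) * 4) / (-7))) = 209 / 39093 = 0.01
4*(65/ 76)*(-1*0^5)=0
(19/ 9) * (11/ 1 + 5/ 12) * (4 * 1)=2603/ 27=96.41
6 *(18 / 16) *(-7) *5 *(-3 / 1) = 2835 / 4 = 708.75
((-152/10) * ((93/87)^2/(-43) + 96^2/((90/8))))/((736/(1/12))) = -2814258017/1996197600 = -1.41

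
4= 4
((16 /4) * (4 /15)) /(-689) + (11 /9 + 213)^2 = 12805698448 /279045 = 45891.16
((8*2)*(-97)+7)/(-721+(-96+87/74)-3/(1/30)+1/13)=495430/290443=1.71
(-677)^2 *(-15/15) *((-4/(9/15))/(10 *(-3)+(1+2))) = -9166580/81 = -113167.65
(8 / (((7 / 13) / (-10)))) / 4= -260 / 7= -37.14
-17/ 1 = -17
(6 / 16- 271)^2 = 4687225 / 64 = 73237.89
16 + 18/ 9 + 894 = 912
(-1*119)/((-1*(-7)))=-17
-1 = -1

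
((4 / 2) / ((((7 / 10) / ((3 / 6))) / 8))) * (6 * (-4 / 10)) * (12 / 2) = -1152 / 7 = -164.57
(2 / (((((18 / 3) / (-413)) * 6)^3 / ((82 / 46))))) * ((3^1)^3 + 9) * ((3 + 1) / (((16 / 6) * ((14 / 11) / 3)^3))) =-11207737409 / 2944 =-3806976.02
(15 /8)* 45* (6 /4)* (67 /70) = 27135 /224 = 121.14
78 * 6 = 468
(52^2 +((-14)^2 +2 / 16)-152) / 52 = 21985 / 416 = 52.85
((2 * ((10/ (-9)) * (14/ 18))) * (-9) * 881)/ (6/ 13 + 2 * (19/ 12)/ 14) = 44895760/ 2253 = 19927.10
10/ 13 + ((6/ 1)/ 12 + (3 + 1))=137/ 26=5.27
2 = 2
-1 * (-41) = 41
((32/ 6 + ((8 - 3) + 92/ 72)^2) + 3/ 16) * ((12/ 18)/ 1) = 58231/ 1944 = 29.95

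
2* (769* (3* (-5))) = -23070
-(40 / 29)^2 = -1600 / 841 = -1.90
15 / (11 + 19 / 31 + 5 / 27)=2511 / 1975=1.27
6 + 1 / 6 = 37 / 6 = 6.17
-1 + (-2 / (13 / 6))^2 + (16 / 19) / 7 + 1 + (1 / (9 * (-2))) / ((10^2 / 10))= 3911603 / 4045860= 0.97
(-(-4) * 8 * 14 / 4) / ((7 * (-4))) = -4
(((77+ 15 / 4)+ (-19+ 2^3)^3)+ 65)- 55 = -4961 / 4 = -1240.25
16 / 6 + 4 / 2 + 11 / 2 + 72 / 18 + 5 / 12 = 175 / 12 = 14.58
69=69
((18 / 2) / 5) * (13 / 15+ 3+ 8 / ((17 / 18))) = 9438 / 425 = 22.21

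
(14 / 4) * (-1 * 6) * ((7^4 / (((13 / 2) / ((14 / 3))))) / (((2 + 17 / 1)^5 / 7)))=-3294172 / 32189287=-0.10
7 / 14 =1 / 2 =0.50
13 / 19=0.68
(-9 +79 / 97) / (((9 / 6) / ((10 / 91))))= -15880 / 26481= -0.60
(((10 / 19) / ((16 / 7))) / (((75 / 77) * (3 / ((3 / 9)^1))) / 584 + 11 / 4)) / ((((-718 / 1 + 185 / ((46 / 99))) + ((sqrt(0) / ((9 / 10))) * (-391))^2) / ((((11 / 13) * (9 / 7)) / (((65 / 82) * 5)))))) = -2099038788 / 29370539861455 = -0.00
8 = 8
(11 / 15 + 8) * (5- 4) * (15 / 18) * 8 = 524 / 9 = 58.22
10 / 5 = 2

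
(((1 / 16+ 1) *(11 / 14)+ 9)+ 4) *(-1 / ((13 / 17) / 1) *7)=-52683 / 416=-126.64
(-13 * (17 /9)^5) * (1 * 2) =-36916282 /59049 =-625.18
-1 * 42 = -42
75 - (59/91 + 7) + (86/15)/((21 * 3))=828533/12285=67.44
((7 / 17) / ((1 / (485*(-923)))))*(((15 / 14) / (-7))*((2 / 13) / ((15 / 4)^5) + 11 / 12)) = 249344296429 / 9639000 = 25868.27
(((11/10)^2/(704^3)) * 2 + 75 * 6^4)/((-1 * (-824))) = 14014218240001/118803660800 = 117.96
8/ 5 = 1.60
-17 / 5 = -3.40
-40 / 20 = -2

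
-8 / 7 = -1.14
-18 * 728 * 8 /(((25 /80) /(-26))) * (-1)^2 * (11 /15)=6396149.76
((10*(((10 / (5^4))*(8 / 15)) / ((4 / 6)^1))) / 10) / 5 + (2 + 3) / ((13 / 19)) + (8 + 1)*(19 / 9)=1068854 / 40625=26.31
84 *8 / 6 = 112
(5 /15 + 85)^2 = 65536 /9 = 7281.78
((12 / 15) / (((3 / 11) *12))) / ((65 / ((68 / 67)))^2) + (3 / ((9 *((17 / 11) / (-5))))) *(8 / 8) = -15646105937 / 14509009125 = -1.08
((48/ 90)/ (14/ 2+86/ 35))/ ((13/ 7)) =392/ 12909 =0.03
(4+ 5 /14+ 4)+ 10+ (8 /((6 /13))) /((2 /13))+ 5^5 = 136753 /42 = 3256.02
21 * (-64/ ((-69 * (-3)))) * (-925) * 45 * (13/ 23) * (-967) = -78141336000/ 529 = -147715190.93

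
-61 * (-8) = 488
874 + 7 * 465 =4129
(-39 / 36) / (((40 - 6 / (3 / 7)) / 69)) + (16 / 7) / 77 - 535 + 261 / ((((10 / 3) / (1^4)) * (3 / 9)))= -6531501 / 21560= -302.95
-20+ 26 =6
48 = 48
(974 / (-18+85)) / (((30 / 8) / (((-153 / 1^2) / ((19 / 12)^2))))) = -28612224 / 120935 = -236.59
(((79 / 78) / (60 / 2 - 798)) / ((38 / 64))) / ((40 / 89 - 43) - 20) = 7031 / 198007056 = 0.00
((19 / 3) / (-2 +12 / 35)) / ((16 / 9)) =-1995 / 928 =-2.15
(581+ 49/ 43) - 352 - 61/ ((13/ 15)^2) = 1082249/ 7267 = 148.93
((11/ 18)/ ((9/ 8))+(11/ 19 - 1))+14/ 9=2582/ 1539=1.68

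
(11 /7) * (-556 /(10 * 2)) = -1529 /35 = -43.69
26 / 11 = 2.36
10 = 10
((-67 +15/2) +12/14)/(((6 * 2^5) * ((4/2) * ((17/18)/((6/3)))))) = -2463/7616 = -0.32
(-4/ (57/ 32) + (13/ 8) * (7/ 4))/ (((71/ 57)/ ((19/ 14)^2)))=393851/ 445312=0.88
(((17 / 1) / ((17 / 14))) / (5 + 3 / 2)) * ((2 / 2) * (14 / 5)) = 392 / 65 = 6.03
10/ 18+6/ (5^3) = 679/ 1125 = 0.60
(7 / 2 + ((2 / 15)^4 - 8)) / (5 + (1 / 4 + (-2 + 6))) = -911186 / 1873125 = -0.49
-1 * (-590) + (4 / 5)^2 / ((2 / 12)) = 14846 / 25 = 593.84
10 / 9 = 1.11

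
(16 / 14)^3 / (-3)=-0.50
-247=-247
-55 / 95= -0.58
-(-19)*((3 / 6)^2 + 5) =399 / 4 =99.75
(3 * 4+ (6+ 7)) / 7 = 25 / 7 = 3.57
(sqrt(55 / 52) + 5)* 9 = 9* sqrt(715) / 26 + 45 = 54.26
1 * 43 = 43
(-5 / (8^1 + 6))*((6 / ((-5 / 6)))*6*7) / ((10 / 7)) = 378 / 5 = 75.60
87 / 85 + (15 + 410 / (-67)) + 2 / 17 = 57074 / 5695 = 10.02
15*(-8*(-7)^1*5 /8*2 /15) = 70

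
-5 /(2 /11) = -55 /2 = -27.50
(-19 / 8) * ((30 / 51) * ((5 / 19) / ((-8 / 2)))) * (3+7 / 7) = 25 / 68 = 0.37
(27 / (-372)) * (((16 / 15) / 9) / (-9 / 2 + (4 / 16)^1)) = 16 / 7905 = 0.00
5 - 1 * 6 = -1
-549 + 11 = -538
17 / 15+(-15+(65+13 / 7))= 5564 / 105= 52.99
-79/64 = -1.23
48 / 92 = 12 / 23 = 0.52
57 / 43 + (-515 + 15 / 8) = -176059 / 344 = -511.80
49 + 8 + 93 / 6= 145 / 2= 72.50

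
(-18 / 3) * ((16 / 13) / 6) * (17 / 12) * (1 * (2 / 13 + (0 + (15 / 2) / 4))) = -3587 / 1014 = -3.54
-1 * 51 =-51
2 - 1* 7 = -5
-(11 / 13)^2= -121 / 169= -0.72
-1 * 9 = -9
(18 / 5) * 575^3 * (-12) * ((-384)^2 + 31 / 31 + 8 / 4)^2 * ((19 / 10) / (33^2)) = -37699964493126097500 / 121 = -311569954488645433.88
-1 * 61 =-61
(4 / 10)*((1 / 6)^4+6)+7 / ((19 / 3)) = 215803 / 61560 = 3.51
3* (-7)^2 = 147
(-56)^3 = -175616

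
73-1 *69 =4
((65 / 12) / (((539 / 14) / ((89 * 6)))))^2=33466225 / 5929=5644.50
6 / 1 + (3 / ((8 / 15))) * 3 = 183 / 8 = 22.88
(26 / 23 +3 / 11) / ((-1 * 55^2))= -71 / 153065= -0.00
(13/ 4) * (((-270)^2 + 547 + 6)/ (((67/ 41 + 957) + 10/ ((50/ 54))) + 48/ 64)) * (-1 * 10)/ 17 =-1957522450/ 13524367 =-144.74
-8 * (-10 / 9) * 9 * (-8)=-640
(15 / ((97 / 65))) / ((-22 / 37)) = -36075 / 2134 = -16.90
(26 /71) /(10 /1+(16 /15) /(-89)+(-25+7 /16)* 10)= -0.00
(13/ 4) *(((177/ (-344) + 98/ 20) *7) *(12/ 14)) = 294177/ 3440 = 85.52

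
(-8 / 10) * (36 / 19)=-144 / 95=-1.52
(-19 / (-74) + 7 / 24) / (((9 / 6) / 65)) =31655 / 1332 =23.77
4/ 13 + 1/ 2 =21/ 26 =0.81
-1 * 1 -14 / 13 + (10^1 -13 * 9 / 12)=-95 / 52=-1.83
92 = 92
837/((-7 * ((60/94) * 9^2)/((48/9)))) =-11656/945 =-12.33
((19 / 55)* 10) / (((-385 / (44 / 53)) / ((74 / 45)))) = -11248 / 918225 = -0.01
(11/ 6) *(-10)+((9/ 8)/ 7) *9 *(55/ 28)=-72875/ 4704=-15.49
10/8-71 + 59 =-43/4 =-10.75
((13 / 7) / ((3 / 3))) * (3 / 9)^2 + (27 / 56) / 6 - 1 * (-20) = 20449 / 1008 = 20.29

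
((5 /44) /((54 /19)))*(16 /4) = 95 /594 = 0.16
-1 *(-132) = 132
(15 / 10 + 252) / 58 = 507 / 116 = 4.37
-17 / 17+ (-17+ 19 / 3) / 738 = -1123 / 1107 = -1.01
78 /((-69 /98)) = -2548 /23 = -110.78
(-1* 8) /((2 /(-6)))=24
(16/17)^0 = 1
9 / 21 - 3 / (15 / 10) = -11 / 7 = -1.57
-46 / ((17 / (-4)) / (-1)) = -184 / 17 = -10.82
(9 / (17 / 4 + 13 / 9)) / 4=81 / 205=0.40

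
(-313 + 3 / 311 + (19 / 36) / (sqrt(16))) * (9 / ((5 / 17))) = -238187867 / 24880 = -9573.47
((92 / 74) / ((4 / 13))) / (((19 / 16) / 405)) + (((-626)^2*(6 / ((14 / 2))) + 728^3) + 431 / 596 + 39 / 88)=24917009479358613 / 64524152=386165624.92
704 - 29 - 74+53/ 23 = 13876/ 23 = 603.30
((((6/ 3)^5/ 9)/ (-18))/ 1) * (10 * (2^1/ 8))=-40/ 81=-0.49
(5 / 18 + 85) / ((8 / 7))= 10745 / 144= 74.62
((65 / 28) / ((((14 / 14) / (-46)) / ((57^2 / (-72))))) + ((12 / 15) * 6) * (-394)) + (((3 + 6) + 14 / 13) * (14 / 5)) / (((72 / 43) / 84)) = 94850621 / 21840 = 4342.98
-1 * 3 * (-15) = 45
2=2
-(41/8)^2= -1681/64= -26.27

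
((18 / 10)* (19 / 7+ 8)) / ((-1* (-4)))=135 / 28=4.82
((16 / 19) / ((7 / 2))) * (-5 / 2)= -80 / 133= -0.60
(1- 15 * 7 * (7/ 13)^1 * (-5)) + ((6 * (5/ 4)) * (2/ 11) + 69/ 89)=3637774/ 12727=285.83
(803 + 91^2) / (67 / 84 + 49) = 763056 / 4183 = 182.42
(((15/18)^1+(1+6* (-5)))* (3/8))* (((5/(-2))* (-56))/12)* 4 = -5915/12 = -492.92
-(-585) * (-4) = -2340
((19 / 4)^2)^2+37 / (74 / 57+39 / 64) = 941457695 / 1781504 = 528.46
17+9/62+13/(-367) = 389315/22754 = 17.11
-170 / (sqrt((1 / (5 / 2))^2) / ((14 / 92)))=-2975 / 46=-64.67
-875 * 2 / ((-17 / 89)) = 155750 / 17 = 9161.76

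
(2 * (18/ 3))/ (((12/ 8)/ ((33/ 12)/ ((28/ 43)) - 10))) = -647/ 14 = -46.21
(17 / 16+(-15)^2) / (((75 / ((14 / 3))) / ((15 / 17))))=25319 / 2040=12.41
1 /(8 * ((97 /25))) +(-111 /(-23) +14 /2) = 211647 /17848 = 11.86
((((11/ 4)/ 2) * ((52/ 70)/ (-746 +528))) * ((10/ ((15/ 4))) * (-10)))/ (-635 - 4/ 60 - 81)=-1430/ 8195383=-0.00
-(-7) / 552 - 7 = -3857 / 552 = -6.99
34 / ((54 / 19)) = 323 / 27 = 11.96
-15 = -15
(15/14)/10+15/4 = 27/7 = 3.86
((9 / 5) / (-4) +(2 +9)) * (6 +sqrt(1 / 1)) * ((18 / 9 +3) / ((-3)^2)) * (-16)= -5908 / 9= -656.44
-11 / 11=-1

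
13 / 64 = 0.20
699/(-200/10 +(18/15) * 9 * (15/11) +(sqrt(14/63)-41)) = -35223309/2331487-253737 * sqrt(2)/2331487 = -15.26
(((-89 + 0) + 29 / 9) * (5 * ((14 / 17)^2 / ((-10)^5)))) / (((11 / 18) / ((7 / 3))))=66199 / 5960625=0.01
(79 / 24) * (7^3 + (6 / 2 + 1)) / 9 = 27413 / 216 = 126.91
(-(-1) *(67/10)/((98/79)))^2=28015849/960400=29.17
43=43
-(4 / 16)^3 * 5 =-5 / 64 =-0.08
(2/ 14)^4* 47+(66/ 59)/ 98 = 4390/ 141659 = 0.03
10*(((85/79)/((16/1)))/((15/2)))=85/948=0.09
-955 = -955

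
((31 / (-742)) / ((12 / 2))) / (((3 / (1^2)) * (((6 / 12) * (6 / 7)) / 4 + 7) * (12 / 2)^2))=-31 / 3417228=-0.00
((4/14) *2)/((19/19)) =4/7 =0.57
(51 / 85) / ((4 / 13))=1.95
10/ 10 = 1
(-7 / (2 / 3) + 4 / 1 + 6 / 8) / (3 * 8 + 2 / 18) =-207 / 868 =-0.24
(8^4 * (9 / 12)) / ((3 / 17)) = 17408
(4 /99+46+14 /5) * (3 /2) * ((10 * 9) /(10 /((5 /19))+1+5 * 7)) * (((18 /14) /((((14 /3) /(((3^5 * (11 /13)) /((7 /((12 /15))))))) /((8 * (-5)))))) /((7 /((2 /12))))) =-634474944 /1154881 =-549.39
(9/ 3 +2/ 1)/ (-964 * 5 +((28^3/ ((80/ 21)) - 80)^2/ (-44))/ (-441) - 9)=-606375/ 383826539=-0.00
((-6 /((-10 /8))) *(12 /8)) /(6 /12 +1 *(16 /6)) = 216 /95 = 2.27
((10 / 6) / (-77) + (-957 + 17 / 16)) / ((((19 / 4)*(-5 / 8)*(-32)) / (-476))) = 12012965 / 2508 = 4789.86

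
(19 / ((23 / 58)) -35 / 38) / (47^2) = 0.02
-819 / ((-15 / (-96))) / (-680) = 3276 / 425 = 7.71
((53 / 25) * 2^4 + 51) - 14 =1773 / 25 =70.92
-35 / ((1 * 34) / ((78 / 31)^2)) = -106470 / 16337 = -6.52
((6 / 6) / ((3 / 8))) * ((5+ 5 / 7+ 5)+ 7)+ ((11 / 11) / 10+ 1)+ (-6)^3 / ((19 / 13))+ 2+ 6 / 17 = -6586187 / 67830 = -97.10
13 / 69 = 0.19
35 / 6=5.83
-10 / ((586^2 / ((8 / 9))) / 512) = -0.01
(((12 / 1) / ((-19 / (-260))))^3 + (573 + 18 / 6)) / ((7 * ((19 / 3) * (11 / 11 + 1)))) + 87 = 45642283665 / 912247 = 50032.81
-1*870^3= -658503000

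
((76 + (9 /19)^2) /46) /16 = 27517 /265696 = 0.10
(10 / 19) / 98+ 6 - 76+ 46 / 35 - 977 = -4867642 / 4655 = -1045.68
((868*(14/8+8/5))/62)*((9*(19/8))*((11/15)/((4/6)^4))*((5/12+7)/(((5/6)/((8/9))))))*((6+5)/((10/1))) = 2590989093/80000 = 32387.36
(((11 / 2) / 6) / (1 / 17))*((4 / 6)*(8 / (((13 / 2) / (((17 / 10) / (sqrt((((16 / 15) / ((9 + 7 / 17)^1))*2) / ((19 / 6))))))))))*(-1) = -374*sqrt(646) / 117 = -81.25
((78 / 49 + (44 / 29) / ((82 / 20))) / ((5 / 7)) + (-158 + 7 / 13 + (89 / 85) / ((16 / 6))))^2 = 128920310408658776121 / 5413327713102400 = 23815.35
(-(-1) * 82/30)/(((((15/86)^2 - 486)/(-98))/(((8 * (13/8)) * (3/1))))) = 386322664/17971155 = 21.50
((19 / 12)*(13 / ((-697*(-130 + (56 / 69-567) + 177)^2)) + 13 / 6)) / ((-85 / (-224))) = 773296268126837 / 85536677849760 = 9.04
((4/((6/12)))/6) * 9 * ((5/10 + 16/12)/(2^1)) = 11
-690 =-690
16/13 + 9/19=1.70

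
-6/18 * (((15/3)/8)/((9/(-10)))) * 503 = 12575/108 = 116.44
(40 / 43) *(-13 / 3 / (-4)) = 130 / 129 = 1.01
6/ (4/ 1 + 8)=0.50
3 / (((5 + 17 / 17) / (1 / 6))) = 1 / 12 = 0.08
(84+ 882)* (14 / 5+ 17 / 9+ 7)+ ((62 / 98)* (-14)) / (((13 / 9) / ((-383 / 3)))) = 12074.30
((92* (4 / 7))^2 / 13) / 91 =135424 / 57967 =2.34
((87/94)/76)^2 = 7569/51036736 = 0.00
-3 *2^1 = -6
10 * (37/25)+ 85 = 499/5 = 99.80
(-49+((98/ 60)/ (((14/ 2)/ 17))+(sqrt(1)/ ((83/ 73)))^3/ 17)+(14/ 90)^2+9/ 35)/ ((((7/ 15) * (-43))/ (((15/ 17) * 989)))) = 283392220528673/ 145747362726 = 1944.41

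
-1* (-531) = 531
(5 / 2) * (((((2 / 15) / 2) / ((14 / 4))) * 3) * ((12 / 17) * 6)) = 72 / 119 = 0.61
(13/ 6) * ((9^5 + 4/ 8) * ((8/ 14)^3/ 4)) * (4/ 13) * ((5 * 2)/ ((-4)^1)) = -4723960/ 1029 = -4590.83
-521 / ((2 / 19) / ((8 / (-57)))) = 2084 / 3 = 694.67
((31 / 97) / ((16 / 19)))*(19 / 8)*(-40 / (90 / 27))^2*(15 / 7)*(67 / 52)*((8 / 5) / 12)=6748173 / 141232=47.78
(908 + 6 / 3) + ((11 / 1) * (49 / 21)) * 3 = 987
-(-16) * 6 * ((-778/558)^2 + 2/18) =5119040/25947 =197.29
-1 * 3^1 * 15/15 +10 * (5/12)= 7/6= 1.17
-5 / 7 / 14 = -5 / 98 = -0.05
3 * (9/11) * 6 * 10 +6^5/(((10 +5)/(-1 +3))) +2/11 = 65134/55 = 1184.25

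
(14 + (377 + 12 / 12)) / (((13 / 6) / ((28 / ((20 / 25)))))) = 82320 / 13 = 6332.31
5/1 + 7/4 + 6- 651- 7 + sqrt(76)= -2581/4 + 2* sqrt(19)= -636.53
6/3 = 2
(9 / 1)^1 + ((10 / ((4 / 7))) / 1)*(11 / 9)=547 / 18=30.39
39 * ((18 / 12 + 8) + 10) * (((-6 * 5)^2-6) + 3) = 1364337 / 2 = 682168.50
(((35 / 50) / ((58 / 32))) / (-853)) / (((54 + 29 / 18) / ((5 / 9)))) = -16 / 3537391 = -0.00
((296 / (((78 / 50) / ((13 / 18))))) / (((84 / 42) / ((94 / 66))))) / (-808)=-43475 / 359964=-0.12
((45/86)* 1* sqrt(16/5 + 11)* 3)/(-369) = -3* sqrt(355)/3526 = -0.02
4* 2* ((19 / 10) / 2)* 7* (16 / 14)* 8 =2432 / 5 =486.40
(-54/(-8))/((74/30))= 405/148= 2.74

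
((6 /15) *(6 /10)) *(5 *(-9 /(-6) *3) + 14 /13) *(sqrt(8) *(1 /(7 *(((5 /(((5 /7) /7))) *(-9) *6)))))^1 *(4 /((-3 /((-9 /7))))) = -2452 *sqrt(2) /2340975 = -0.00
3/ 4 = 0.75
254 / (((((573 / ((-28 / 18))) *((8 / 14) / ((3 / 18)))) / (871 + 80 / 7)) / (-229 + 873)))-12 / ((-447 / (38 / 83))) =-7289173596610 / 63776619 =-114292.25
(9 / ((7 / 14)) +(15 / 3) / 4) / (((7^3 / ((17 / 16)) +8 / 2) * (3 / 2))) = 1309 / 33336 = 0.04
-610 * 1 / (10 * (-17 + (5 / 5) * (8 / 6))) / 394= 183 / 18518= 0.01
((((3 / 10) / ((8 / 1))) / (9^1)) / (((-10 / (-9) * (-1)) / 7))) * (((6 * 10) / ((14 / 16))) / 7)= -9 / 35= -0.26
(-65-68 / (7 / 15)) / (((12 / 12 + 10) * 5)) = -295 / 77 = -3.83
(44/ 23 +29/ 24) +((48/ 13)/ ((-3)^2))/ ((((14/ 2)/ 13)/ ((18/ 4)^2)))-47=-109931/ 3864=-28.45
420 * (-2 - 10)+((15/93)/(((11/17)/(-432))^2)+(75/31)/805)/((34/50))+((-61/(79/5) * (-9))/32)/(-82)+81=214451217871596417/2128201689152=100766.40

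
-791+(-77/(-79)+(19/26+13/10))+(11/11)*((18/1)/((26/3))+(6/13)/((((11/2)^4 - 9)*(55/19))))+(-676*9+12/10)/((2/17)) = -2262204729516/43098055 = -52489.72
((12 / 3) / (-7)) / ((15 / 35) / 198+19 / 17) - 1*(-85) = 743087 / 8795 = 84.49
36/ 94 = 18/ 47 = 0.38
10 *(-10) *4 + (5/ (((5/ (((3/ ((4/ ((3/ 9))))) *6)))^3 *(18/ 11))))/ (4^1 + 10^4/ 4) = -400639967/ 1001600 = -400.00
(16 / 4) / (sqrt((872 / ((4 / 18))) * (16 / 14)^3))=7 * sqrt(1526) / 5232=0.05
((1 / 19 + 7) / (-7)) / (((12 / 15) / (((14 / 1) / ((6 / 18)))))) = -1005 / 19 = -52.89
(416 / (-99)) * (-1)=416 / 99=4.20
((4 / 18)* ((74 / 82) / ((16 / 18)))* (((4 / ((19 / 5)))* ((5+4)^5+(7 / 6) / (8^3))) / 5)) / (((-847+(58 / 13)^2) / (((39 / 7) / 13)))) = -1134285039355 / 780508044288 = -1.45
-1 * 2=-2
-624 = -624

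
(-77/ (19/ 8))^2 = 379456/ 361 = 1051.12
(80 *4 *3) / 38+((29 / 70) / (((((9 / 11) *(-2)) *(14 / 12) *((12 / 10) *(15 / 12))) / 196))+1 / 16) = -41449 / 13680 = -3.03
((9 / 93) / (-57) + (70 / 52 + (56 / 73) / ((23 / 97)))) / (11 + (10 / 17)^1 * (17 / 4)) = 117754579 / 347114781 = 0.34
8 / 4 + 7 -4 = 5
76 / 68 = 19 / 17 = 1.12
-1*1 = -1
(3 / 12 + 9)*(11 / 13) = 407 / 52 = 7.83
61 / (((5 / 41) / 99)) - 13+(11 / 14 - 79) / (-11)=38125711 / 770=49513.91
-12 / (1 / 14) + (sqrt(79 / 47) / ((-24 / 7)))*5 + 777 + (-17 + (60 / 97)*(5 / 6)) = 57474 / 97 - 35*sqrt(3713) / 1128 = 590.62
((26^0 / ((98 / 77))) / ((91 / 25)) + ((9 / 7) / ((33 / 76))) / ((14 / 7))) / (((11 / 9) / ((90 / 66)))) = 3209355 / 1695694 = 1.89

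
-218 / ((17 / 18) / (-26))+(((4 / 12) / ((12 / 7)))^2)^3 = 222084043048097 / 37005299712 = 6001.41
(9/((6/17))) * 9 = 229.50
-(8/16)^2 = -1/4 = -0.25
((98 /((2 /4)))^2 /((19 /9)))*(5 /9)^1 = 192080 /19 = 10109.47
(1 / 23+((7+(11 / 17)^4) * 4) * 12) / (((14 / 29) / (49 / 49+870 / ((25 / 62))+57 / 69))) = 2382668713769739 / 1546391315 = 1540792.87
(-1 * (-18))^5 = 1889568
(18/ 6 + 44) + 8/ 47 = 2217/ 47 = 47.17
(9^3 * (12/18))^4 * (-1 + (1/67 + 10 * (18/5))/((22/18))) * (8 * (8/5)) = 14981680482914304/737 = 20327924671525.51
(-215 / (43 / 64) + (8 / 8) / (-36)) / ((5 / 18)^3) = -1866402 / 125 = -14931.22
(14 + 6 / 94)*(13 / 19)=8593 / 893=9.62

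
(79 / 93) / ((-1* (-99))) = 79 / 9207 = 0.01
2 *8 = 16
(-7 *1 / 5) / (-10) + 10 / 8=139 / 100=1.39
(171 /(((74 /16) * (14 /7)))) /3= 228 /37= 6.16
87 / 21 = 29 / 7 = 4.14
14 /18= 7 /9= 0.78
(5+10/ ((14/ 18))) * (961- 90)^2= 94830125/ 7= 13547160.71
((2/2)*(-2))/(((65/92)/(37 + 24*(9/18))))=-9016/65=-138.71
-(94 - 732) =638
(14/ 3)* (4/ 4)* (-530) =-7420/ 3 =-2473.33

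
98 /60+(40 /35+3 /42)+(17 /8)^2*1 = 49481 /6720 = 7.36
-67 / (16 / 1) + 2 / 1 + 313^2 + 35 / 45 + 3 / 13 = 97967.82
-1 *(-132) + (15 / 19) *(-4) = 2448 / 19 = 128.84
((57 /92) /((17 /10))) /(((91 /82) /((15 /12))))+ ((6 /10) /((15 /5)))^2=1602949 /3558100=0.45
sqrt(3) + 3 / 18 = 1 / 6 + sqrt(3) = 1.90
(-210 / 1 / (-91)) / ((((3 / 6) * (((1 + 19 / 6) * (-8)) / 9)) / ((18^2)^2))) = -8503056 / 65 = -130816.25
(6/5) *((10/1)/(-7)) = -12/7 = -1.71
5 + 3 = 8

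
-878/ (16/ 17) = -7463/ 8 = -932.88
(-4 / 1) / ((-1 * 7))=4 / 7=0.57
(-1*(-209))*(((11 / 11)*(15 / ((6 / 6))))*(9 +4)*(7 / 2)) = 285285 / 2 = 142642.50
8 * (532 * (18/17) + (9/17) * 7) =4536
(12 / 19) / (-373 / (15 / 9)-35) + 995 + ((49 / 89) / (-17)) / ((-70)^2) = 1850626694207 / 1859930900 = 995.00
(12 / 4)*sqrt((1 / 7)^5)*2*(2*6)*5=360*sqrt(7) / 343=2.78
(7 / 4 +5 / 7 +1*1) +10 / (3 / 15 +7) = 1223 / 252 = 4.85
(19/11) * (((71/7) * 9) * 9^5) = 716913909/77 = 9310570.25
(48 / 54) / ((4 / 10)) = 20 / 9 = 2.22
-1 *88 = -88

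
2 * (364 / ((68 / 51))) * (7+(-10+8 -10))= -2730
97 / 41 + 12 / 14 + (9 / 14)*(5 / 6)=3.76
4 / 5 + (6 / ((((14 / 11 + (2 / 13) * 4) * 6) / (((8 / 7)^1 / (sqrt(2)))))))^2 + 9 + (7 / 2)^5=15294358759 / 28576800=535.20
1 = 1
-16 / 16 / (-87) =1 / 87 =0.01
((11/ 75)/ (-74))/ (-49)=0.00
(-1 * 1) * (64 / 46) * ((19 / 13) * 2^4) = -9728 / 299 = -32.54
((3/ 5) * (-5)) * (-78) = 234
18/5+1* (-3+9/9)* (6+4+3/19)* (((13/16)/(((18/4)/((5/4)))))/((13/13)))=-0.99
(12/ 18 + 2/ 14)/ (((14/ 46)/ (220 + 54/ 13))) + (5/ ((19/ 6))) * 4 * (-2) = 21189466/ 36309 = 583.59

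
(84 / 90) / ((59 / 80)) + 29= 5357 / 177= 30.27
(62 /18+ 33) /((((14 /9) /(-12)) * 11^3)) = -1968 /9317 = -0.21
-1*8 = -8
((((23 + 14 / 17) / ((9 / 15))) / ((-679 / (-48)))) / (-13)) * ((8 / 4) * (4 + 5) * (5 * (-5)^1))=14580000 / 150059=97.16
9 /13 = 0.69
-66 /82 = -33 /41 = -0.80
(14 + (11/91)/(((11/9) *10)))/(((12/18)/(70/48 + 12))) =282.82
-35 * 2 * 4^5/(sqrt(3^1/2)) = -71680 * sqrt(6)/3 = -58526.47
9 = 9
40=40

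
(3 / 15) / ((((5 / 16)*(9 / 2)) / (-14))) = -448 / 225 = -1.99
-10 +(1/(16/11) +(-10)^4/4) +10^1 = 40011/16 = 2500.69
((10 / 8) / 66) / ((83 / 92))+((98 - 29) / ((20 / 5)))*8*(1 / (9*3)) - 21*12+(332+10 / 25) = 7028173 / 82170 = 85.53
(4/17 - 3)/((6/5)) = -2.30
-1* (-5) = 5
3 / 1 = 3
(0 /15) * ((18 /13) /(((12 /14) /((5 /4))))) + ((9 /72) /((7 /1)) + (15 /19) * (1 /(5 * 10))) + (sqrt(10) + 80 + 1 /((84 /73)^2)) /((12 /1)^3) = sqrt(10) /1728 + 93105167 /1158312960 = 0.08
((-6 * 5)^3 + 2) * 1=-26998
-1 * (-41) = 41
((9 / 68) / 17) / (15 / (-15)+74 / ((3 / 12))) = 9 / 341020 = 0.00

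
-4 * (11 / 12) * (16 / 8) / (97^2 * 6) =-11 / 84681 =-0.00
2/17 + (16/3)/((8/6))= 70/17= 4.12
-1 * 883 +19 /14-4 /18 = -881.87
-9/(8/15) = -135/8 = -16.88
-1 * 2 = -2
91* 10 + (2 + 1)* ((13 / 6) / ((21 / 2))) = 19123 / 21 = 910.62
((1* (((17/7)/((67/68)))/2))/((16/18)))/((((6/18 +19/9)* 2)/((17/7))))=397953/577808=0.69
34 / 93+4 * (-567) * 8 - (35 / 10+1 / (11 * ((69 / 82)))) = -18147.24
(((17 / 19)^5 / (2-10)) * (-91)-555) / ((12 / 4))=-10864672573 / 59426376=-182.83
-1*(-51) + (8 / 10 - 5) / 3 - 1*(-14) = 318 / 5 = 63.60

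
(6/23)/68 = 3/782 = 0.00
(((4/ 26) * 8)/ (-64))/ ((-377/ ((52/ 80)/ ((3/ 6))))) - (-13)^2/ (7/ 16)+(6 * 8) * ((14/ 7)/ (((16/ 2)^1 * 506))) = -10315773829/ 26706680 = -386.26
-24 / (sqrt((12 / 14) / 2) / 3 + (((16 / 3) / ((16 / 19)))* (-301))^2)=-12363231258 / 1872054271247155 + 162* sqrt(21) / 1872054271247155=-0.00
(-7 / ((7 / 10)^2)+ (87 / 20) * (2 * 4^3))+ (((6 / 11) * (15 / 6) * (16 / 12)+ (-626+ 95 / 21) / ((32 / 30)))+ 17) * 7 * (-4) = 25147207 / 1540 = 16329.36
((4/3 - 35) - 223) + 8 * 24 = -194/3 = -64.67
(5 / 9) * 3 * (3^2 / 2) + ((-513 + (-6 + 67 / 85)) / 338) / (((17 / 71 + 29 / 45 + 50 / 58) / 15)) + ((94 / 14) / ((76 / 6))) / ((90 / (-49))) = -3158108912057 / 529835614620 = -5.96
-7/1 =-7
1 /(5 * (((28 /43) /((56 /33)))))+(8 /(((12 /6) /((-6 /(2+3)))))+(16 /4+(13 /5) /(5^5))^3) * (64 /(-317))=-456475686557546314 /39905548095703125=-11.44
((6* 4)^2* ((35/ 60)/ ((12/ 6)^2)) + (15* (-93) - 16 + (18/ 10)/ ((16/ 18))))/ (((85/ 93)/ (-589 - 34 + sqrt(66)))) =891372.48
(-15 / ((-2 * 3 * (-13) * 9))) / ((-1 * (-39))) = -5 / 9126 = -0.00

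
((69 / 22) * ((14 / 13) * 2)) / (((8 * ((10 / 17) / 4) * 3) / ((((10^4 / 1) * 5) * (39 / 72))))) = 1710625 / 33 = 51837.12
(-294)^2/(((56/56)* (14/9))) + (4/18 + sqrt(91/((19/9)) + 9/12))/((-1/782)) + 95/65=6481061/117 - 391* sqrt(63327)/19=50215.02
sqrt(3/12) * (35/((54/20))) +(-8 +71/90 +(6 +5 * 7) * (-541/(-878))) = 24.53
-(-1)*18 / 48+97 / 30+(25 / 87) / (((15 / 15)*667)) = 2792173 / 773720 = 3.61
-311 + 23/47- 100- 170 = -27284/47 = -580.51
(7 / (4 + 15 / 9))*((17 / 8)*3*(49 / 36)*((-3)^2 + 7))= 343 / 2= 171.50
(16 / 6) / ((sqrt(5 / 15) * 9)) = 8 * sqrt(3) / 27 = 0.51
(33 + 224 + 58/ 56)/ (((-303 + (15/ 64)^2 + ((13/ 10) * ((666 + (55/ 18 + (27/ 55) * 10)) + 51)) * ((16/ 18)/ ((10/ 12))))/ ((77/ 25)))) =24170572800/ 21360102881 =1.13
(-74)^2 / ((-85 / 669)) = -43099.34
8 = 8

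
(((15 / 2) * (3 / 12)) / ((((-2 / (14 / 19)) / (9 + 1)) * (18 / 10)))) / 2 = -875 / 456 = -1.92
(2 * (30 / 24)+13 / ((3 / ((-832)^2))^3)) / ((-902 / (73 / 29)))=-445695111412130.90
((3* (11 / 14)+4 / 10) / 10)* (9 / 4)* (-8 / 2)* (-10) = 24.81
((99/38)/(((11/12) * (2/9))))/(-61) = -243/1159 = -0.21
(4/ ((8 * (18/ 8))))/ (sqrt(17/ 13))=2 * sqrt(221)/ 153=0.19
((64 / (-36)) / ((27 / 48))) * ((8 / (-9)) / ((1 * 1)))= 2048 / 729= 2.81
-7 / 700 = -1 / 100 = -0.01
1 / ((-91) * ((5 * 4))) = -0.00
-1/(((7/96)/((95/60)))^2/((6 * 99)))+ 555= -13696581/49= -279522.06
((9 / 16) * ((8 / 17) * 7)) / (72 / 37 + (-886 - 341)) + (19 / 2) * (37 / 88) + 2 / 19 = 3519898633 / 858916432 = 4.10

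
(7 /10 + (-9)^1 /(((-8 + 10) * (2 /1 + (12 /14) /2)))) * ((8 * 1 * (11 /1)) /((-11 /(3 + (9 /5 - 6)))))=-4704 /425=-11.07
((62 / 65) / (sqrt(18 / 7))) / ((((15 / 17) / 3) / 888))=155992 * sqrt(14) / 325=1795.90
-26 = -26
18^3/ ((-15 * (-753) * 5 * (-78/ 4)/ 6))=-2592/ 81575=-0.03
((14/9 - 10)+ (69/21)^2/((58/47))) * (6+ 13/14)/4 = 754175/1432368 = 0.53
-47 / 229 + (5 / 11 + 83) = 209705 / 2519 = 83.25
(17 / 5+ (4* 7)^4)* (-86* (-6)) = 1585821252 / 5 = 317164250.40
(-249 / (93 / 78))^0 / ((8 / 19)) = 19 / 8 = 2.38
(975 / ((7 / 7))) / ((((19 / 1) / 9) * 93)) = 2925 / 589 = 4.97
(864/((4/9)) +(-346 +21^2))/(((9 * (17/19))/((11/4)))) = 426151/612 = 696.33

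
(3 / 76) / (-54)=-1 / 1368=-0.00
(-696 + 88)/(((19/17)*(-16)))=34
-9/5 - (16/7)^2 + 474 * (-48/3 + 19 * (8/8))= 346669/245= 1414.98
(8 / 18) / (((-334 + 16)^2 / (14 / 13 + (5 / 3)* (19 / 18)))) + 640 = 640.00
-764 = -764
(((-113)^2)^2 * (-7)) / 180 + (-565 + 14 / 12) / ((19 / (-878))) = -21596190793 / 3420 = -6314675.67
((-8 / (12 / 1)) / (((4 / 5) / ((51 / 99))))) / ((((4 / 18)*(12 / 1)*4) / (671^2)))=-3479135 / 192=-18120.49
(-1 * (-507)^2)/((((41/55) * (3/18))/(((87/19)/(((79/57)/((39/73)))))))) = -863445584430/236447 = -3651751.07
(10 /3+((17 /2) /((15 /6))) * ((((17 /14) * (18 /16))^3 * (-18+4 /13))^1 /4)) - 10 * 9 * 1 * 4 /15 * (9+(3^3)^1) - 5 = -99064738237 /109584384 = -904.00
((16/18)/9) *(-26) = -208/81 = -2.57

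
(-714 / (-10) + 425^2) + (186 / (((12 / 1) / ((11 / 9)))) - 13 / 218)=886408472 / 4905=180715.28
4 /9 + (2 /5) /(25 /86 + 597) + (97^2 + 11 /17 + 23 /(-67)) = 24774133526887 /2632815585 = 9409.75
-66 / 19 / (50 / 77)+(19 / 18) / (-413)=-18898819 / 3531150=-5.35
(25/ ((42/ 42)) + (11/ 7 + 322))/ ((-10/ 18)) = -4392/ 7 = -627.43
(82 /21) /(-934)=-41 /9807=-0.00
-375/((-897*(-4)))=-125/1196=-0.10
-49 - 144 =-193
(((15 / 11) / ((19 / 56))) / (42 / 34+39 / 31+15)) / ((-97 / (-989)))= 20848120 / 8899847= 2.34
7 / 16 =0.44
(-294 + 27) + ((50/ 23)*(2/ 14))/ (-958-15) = -41826401/ 156653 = -267.00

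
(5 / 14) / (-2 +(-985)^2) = 5 / 13583122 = 0.00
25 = 25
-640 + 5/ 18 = -11515/ 18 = -639.72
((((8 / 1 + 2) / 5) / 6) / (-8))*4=-1 / 6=-0.17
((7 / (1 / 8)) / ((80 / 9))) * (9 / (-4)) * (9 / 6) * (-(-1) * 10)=-1701 / 8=-212.62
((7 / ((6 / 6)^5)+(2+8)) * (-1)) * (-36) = 612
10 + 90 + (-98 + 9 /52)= 113 /52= 2.17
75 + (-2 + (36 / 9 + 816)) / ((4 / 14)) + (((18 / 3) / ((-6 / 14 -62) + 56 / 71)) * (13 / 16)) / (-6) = 2938.01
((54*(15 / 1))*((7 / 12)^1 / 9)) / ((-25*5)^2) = 21 / 6250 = 0.00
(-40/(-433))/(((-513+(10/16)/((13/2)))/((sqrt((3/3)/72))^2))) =-260/103936887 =-0.00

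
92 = 92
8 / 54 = 0.15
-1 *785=-785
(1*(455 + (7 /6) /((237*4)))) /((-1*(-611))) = 2588047 /3475368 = 0.74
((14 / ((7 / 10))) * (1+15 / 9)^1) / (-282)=-80 / 423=-0.19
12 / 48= 1 / 4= 0.25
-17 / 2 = -8.50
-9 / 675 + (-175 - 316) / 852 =-12559 / 21300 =-0.59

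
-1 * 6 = -6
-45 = -45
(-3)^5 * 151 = -36693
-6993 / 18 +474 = 171 / 2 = 85.50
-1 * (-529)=529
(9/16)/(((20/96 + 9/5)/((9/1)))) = 1215/482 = 2.52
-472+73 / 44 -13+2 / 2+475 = -323 / 44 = -7.34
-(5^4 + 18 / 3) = -631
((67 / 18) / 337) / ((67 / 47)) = 47 / 6066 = 0.01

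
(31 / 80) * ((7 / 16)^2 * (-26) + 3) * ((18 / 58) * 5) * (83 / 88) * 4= -532611 / 118784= -4.48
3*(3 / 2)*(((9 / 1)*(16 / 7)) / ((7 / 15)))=9720 / 49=198.37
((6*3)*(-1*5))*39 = -3510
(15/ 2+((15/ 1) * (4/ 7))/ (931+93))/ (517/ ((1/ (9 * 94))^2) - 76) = 13455/ 663084972032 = 0.00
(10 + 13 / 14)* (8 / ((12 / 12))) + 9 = 675 / 7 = 96.43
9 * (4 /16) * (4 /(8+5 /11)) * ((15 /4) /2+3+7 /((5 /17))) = 30.52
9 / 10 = 0.90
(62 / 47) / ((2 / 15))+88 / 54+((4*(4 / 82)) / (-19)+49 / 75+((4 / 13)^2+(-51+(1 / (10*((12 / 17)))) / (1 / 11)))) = -1242319002629 / 33413023800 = -37.18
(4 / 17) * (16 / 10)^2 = 256 / 425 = 0.60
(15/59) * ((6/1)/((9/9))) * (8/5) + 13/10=2207/590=3.74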